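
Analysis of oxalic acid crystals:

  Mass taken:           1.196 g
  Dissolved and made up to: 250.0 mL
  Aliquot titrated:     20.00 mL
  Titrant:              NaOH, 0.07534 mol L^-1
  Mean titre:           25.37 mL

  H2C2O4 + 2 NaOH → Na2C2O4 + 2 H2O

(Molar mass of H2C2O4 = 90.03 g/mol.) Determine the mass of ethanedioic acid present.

1.076 g

n(NaOH) per titration = 0.02537 × 0.07534 = 1.911 × 10^-3 mol
From the 1:2 ratio, n(H2C2O4) in each aliquot = 1/2 × 1.911 × 10^-3 = 9.557 × 10^-4 mol
n(H2C2O4) in the whole flask = 9.557 × 10^-4 × 250.0/20.00 = 0.01195 mol
mass of H2C2O4 = 0.01195 × 90.03 = 1.076 g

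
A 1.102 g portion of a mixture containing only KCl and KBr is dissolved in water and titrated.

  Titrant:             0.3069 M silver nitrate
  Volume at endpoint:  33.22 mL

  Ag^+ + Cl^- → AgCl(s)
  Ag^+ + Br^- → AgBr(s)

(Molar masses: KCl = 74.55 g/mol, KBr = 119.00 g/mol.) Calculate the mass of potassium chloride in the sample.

n(AgNO3) = 0.03322 × 0.3069 = 0.01020 mol
Let x = n(KCl), y = n(KBr).
Titrant: 1x + 1y = 0.01020;  mass: 74.55x + 119.00y = 1.102
Solving, x = 2.502 × 10^-3 mol, y = 7.693 × 10^-3 mol
mass of KCl = 2.502 × 10^-3 × 74.55 = 0.1866 g

0.1866 g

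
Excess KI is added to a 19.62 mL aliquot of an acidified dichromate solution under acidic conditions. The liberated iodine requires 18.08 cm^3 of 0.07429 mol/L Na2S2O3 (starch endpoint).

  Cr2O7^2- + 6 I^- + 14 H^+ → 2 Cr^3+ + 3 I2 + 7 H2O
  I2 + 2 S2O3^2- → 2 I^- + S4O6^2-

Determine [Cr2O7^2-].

0.01141 mol/L

n(S2O3^2-) = 0.01808 × 0.07429 = 1.343 × 10^-3 mol
n(I2) = n(S2O3^2-)/2 = 6.716 × 10^-4 mol
From the 1:3 ratio, n(Cr2O7^2-) in the aliquot = 1/3 × 6.716 × 10^-4 = 2.239 × 10^-4 mol
[Cr2O7^2-] = 2.239 × 10^-4 / 0.01962 = 0.01141 mol/L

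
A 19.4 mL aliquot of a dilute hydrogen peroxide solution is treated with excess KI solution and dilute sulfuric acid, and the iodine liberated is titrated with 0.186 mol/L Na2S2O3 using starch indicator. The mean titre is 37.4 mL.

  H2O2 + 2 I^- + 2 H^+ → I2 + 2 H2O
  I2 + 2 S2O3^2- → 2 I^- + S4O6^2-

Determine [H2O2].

n(S2O3^2-) = 0.0374 × 0.186 = 6.96 × 10^-3 mol
n(I2) = n(S2O3^2-)/2 = 3.48 × 10^-3 mol
n(H2O2) in the aliquot = 3.48 × 10^-3 mol (1:1 ratio)
[H2O2] = 3.48 × 10^-3 / 0.0194 = 0.179 mol/L

0.179 mol/L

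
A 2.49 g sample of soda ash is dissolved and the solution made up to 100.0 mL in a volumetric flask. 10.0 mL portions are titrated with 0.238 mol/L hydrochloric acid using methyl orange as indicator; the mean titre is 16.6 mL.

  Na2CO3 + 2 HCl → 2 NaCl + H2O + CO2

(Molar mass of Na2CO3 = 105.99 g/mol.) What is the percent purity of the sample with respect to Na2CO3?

84.1 %

n(HCl) per titration = 0.0166 × 0.238 = 3.95 × 10^-3 mol
From the 1:2 ratio, n(Na2CO3) in each aliquot = 1/2 × 3.95 × 10^-3 = 1.98 × 10^-3 mol
n(Na2CO3) in the whole flask = 1.98 × 10^-3 × 100.0/10.0 = 0.0198 mol
mass of Na2CO3 = 0.0198 × 105.99 = 2.09 g
% Na2CO3 = 2.09 / 2.49 × 100 = 84.1 %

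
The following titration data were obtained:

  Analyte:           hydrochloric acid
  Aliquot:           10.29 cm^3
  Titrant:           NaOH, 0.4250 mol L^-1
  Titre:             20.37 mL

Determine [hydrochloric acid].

0.8413 mol/L

HCl + NaOH → NaCl + H2O
n(NaOH) = 0.02037 L × 0.4250 mol/L = 8.657 × 10^-3 mol
n(HCl) = 8.657 × 10^-3 mol (1:1 mole ratio)
[HCl] = 8.657 × 10^-3 mol / 0.01029 L = 0.8413 mol/L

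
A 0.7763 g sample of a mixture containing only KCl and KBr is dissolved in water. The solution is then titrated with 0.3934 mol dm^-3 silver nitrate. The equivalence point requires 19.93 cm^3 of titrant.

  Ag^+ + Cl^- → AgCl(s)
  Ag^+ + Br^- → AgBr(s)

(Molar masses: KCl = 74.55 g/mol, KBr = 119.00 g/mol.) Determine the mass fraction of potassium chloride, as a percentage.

n(AgNO3) = 0.01993 × 0.3934 = 7.840 × 10^-3 mol
Let x = n(KCl), y = n(KBr).
Titrant: 1x + 1y = 7.840 × 10^-3;  mass: 74.55x + 119.00y = 0.7763
Solving, x = 3.526 × 10^-3 mol, y = 4.315 × 10^-3 mol
mass of KCl = 3.526 × 10^-3 × 74.55 = 0.2628 g
% KCl = 0.2628 / 0.7763 × 100 = 33.86 %

33.86 %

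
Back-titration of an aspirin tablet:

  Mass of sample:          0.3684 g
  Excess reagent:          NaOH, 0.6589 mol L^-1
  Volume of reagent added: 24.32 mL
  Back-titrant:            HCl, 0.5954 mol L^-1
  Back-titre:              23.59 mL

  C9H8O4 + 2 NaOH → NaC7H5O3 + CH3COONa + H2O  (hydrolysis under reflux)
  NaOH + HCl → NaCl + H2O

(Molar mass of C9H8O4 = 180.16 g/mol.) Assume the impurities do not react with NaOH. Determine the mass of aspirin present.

0.1783 g

n(NaOH) added = 0.02432 × 0.6589 = 0.01602 mol
n(HCl) used in back-titration = 0.02359 × 0.5954 = 0.01405 mol
n(NaOH) left over = 0.01405 mol (1:1 ratio)
n(NaOH) consumed by analyte = 0.01602 − 0.01405 = 1.979 × 10^-3 mol
From the 1:2 ratio, n(C9H8O4) = 1/2 × 1.979 × 10^-3 = 9.895 × 10^-4 mol
mass of C9H8O4 = 9.895 × 10^-4 × 180.16 = 0.1783 g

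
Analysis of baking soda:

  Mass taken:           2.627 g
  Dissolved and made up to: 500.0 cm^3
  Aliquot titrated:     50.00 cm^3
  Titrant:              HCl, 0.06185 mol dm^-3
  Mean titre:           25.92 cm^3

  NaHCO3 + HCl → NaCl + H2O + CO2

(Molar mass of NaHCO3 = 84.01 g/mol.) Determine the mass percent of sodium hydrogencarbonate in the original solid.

n(HCl) per titration = 0.02592 × 0.06185 = 1.603 × 10^-3 mol
n(NaHCO3) in each aliquot = 1.603 × 10^-3 mol (1:1 ratio)
n(NaHCO3) in the whole flask = 1.603 × 10^-3 × 500.0/50.00 = 0.01603 mol
mass of NaHCO3 = 0.01603 × 84.01 = 1.347 g
% NaHCO3 = 1.347 / 2.627 × 100 = 51.27 %

51.27 %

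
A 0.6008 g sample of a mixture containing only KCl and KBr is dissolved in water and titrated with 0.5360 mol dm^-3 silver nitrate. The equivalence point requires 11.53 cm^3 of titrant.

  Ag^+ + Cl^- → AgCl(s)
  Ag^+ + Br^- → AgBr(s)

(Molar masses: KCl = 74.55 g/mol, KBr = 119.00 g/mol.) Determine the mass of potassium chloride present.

0.2258 g

n(AgNO3) = 0.01153 × 0.5360 = 6.180 × 10^-3 mol
Let x = n(KCl), y = n(KBr).
Titrant: 1x + 1y = 6.180 × 10^-3;  mass: 74.55x + 119.00y = 0.6008
Solving, x = 3.029 × 10^-3 mol, y = 3.151 × 10^-3 mol
mass of KCl = 3.029 × 10^-3 × 74.55 = 0.2258 g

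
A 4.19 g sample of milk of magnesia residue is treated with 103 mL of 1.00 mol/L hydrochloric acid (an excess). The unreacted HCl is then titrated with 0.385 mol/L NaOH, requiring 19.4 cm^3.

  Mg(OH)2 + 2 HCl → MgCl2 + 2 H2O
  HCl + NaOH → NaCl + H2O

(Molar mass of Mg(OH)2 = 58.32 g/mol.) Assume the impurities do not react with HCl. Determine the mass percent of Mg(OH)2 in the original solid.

66.5 %

n(HCl) added = 0.103 × 1.00 = 0.103 mol
n(NaOH) used in back-titration = 0.0194 × 0.385 = 7.47 × 10^-3 mol
n(HCl) left over = 7.47 × 10^-3 mol (1:1 ratio)
n(HCl) consumed by analyte = 0.103 − 7.47 × 10^-3 = 0.0955 mol
From the 1:2 ratio, n(Mg(OH)2) = 1/2 × 0.0955 = 0.0478 mol
mass of Mg(OH)2 = 0.0478 × 58.32 = 2.79 g
% Mg(OH)2 = 2.79 / 4.19 × 100 = 66.5 %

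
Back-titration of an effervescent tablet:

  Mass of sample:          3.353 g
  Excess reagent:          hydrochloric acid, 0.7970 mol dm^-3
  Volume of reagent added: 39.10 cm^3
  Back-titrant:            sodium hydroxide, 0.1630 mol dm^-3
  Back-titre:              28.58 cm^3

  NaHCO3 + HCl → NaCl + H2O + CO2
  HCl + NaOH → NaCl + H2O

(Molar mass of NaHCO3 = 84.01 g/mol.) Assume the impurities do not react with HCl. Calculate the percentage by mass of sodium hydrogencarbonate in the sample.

66.41 %

n(HCl) added = 0.03910 × 0.7970 = 0.03116 mol
n(NaOH) used in back-titration = 0.02858 × 0.1630 = 4.659 × 10^-3 mol
n(HCl) left over = 4.659 × 10^-3 mol (1:1 ratio)
n(HCl) consumed by analyte = 0.03116 − 4.659 × 10^-3 = 0.02650 mol
n(NaHCO3) = 0.02650 mol (1:1 ratio)
mass of NaHCO3 = 0.02650 × 84.01 = 2.227 g
% NaHCO3 = 2.227 / 3.353 × 100 = 66.41 %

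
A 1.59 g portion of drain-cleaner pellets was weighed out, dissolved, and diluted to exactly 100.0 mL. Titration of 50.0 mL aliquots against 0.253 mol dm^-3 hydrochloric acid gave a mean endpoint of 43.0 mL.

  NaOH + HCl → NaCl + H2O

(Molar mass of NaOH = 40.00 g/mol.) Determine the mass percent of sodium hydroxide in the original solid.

54.7 %

n(HCl) per titration = 0.0430 × 0.253 = 0.0109 mol
n(NaOH) in each aliquot = 0.0109 mol (1:1 ratio)
n(NaOH) in the whole flask = 0.0109 × 100.0/50.0 = 0.0218 mol
mass of NaOH = 0.0218 × 40.00 = 0.870 g
% NaOH = 0.870 / 1.59 × 100 = 54.7 %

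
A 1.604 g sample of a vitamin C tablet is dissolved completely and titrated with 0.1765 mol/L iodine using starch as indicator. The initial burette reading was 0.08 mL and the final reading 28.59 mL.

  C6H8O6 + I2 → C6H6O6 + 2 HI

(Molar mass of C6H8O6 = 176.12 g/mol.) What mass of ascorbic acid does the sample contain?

n(I2) = 0.02851 L × 0.1765 mol/L = 5.032 × 10^-3 mol
n(C6H8O6) = 5.032 × 10^-3 mol (1:1 ratio)
mass of C6H8O6 = 5.032 × 10^-3 × 176.12 g/mol = 0.8862 g

0.8862 g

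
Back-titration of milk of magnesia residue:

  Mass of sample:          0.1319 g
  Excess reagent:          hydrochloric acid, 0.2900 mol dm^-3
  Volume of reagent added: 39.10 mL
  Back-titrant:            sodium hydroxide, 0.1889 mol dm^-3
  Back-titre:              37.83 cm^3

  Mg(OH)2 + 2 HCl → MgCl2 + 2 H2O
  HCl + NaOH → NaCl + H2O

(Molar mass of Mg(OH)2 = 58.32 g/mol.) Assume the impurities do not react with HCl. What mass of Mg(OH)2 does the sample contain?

n(HCl) added = 0.03910 × 0.2900 = 0.01134 mol
n(NaOH) used in back-titration = 0.03783 × 0.1889 = 7.146 × 10^-3 mol
n(HCl) left over = 7.146 × 10^-3 mol (1:1 ratio)
n(HCl) consumed by analyte = 0.01134 − 7.146 × 10^-3 = 4.193 × 10^-3 mol
From the 1:2 ratio, n(Mg(OH)2) = 1/2 × 4.193 × 10^-3 = 2.096 × 10^-3 mol
mass of Mg(OH)2 = 2.096 × 10^-3 × 58.32 = 0.1223 g

0.1223 g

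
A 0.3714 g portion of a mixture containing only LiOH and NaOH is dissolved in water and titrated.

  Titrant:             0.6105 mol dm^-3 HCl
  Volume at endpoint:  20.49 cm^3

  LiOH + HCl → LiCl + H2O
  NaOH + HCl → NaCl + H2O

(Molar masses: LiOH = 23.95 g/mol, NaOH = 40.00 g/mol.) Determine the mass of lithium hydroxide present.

n(HCl) = 0.02049 × 0.6105 = 0.01251 mol
Let x = n(LiOH), y = n(NaOH).
Titrant: 1x + 1y = 0.01251;  mass: 23.95x + 40.00y = 0.3714
Solving, x = 8.035 × 10^-3 mol, y = 4.474 × 10^-3 mol
mass of LiOH = 8.035 × 10^-3 × 23.95 = 0.1924 g

0.1924 g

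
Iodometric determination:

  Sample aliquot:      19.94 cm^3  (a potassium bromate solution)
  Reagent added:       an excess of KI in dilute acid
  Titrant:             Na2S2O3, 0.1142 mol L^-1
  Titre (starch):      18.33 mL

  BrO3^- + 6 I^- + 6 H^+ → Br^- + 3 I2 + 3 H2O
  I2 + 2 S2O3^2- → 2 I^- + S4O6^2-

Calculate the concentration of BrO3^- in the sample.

0.01750 mol/L

n(S2O3^2-) = 0.01833 × 0.1142 = 2.093 × 10^-3 mol
n(I2) = n(S2O3^2-)/2 = 1.047 × 10^-3 mol
From the 1:3 ratio, n(BrO3^-) in the aliquot = 1/3 × 1.047 × 10^-3 = 3.489 × 10^-4 mol
[BrO3^-] = 3.489 × 10^-4 / 0.01994 = 0.01750 mol/L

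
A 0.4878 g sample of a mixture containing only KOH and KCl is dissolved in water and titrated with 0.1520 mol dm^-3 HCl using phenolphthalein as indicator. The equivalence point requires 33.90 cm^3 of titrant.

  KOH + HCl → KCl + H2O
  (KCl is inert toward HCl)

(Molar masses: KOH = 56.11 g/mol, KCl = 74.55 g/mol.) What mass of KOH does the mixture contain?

0.2891 g

n(HCl) = 0.03390 × 0.1520 = 5.153 × 10^-3 mol
Let x = n(KOH), y = n(KCl).
Titrant: 1x = 5.153 × 10^-3;  mass: 56.11x + 74.55y = 0.4878
Solving, x = 5.153 × 10^-3 mol, y = 2.665 × 10^-3 mol
mass of KOH = 5.153 × 10^-3 × 56.11 = 0.2891 g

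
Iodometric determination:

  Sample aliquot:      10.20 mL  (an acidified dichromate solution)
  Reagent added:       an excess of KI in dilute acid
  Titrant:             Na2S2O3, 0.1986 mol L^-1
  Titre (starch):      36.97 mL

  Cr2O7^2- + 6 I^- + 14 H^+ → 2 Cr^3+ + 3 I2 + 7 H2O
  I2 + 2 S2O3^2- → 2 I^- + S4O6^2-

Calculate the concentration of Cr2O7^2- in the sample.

n(S2O3^2-) = 0.03697 × 0.1986 = 7.342 × 10^-3 mol
n(I2) = n(S2O3^2-)/2 = 3.671 × 10^-3 mol
From the 1:3 ratio, n(Cr2O7^2-) in the aliquot = 1/3 × 3.671 × 10^-3 = 1.224 × 10^-3 mol
[Cr2O7^2-] = 1.224 × 10^-3 / 0.01020 = 0.1200 mol/L

0.1200 mol/L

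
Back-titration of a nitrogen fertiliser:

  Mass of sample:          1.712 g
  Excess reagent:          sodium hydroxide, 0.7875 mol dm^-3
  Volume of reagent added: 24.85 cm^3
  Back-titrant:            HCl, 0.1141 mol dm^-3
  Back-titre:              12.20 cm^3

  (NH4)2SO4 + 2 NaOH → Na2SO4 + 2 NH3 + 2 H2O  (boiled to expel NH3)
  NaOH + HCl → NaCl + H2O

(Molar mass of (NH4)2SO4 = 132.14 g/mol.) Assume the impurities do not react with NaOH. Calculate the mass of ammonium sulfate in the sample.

n(NaOH) added = 0.02485 × 0.7875 = 0.01957 mol
n(HCl) used in back-titration = 0.01220 × 0.1141 = 1.392 × 10^-3 mol
n(NaOH) left over = 1.392 × 10^-3 mol (1:1 ratio)
n(NaOH) consumed by analyte = 0.01957 − 1.392 × 10^-3 = 0.01818 mol
From the 1:2 ratio, n((NH4)2SO4) = 1/2 × 0.01818 = 9.089 × 10^-3 mol
mass of (NH4)2SO4 = 9.089 × 10^-3 × 132.14 = 1.201 g

1.201 g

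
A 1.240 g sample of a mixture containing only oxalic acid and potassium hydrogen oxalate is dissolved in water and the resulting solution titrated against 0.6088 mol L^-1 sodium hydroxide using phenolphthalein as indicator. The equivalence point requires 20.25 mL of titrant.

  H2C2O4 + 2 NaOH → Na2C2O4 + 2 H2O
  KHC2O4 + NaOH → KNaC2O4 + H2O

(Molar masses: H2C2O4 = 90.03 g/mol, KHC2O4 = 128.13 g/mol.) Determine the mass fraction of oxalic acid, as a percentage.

14.83 %

n(NaOH) = 0.02025 × 0.6088 = 0.01233 mol
Let x = n(H2C2O4), y = n(KHC2O4).
Titrant: 2x + 1y = 0.01233;  mass: 90.03x + 128.13y = 1.240
Solving, x = 2.043 × 10^-3 mol, y = 8.242 × 10^-3 mol
mass of H2C2O4 = 2.043 × 10^-3 × 90.03 = 0.1839 g
% H2C2O4 = 0.1839 / 1.240 × 100 = 14.83 %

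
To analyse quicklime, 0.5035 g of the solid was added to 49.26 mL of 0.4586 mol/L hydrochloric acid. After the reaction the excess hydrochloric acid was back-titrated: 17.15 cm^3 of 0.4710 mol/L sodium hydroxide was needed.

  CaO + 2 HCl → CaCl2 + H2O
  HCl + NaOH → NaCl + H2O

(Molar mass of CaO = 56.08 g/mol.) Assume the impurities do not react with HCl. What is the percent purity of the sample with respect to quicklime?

n(HCl) added = 0.04926 × 0.4586 = 0.02259 mol
n(NaOH) used in back-titration = 0.01715 × 0.4710 = 8.078 × 10^-3 mol
n(HCl) left over = 8.078 × 10^-3 mol (1:1 ratio)
n(HCl) consumed by analyte = 0.02259 − 8.078 × 10^-3 = 0.01451 mol
From the 1:2 ratio, n(CaO) = 1/2 × 0.01451 = 7.256 × 10^-3 mol
mass of CaO = 7.256 × 10^-3 × 56.08 = 0.4069 g
% CaO = 0.4069 / 0.5035 × 100 = 80.82 %

80.82 %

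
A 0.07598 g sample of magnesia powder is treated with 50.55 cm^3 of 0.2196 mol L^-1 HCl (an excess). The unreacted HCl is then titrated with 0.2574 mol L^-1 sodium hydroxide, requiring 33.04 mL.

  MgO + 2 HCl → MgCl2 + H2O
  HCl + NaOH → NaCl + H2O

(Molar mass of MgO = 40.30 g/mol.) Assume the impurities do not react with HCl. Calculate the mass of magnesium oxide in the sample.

n(HCl) added = 0.05055 × 0.2196 = 0.01110 mol
n(NaOH) used in back-titration = 0.03304 × 0.2574 = 8.504 × 10^-3 mol
n(HCl) left over = 8.504 × 10^-3 mol (1:1 ratio)
n(HCl) consumed by analyte = 0.01110 − 8.504 × 10^-3 = 2.596 × 10^-3 mol
From the 1:2 ratio, n(MgO) = 1/2 × 2.596 × 10^-3 = 1.298 × 10^-3 mol
mass of MgO = 1.298 × 10^-3 × 40.30 = 0.05232 g

0.05232 g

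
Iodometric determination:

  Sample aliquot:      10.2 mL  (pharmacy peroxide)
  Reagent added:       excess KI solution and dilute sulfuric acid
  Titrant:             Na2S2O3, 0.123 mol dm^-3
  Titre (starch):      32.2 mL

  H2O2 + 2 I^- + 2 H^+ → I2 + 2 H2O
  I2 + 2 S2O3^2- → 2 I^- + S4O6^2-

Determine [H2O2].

n(S2O3^2-) = 0.0322 × 0.123 = 3.96 × 10^-3 mol
n(I2) = n(S2O3^2-)/2 = 1.98 × 10^-3 mol
n(H2O2) in the aliquot = 1.98 × 10^-3 mol (1:1 ratio)
[H2O2] = 1.98 × 10^-3 / 0.0102 = 0.194 mol/L

0.194 mol/L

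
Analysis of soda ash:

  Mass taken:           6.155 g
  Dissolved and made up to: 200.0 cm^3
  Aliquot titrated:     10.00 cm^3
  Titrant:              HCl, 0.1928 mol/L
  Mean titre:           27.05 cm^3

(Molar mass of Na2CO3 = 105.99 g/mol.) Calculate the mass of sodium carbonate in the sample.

5.528 g

Na2CO3 + 2 HCl → 2 NaCl + H2O + CO2
n(HCl) per titration = 0.02705 × 0.1928 = 5.215 × 10^-3 mol
From the 1:2 ratio, n(Na2CO3) in each aliquot = 1/2 × 5.215 × 10^-3 = 2.608 × 10^-3 mol
n(Na2CO3) in the whole flask = 2.608 × 10^-3 × 200.0/10.00 = 0.05215 mol
mass of Na2CO3 = 0.05215 × 105.99 = 5.528 g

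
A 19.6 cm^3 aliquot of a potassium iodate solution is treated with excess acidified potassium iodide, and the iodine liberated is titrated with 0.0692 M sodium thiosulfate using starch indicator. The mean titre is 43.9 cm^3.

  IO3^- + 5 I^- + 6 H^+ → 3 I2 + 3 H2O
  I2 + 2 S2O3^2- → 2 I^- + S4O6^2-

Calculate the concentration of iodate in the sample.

0.0258 M

n(S2O3^2-) = 0.0439 × 0.0692 = 3.04 × 10^-3 mol
n(I2) = n(S2O3^2-)/2 = 1.52 × 10^-3 mol
From the 1:3 ratio, n(IO3^-) in the aliquot = 1/3 × 1.52 × 10^-3 = 5.06 × 10^-4 mol
[IO3^-] = 5.06 × 10^-4 / 0.0196 = 0.0258 mol/L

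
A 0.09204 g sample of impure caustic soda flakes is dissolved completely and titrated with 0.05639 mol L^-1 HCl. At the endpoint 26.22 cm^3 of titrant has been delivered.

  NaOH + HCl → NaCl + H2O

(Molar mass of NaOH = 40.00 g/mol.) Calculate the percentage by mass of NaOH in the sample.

n(HCl) = 0.02622 L × 0.05639 mol/L = 1.479 × 10^-3 mol
n(NaOH) = 1.479 × 10^-3 mol (1:1 ratio)
mass of NaOH = 1.479 × 10^-3 × 40.00 g/mol = 0.05914 g
% NaOH = 0.05914 / 0.09204 × 100 = 64.26 %

64.26 %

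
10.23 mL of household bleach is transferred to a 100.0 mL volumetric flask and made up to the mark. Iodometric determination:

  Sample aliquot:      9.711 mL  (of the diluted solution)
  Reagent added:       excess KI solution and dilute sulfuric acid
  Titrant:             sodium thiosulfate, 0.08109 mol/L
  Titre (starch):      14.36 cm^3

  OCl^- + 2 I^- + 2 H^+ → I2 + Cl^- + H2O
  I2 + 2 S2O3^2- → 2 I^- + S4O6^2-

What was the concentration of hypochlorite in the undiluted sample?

0.5861 mol/L

n(S2O3^2-) = 0.01436 × 0.08109 = 1.164 × 10^-3 mol
n(I2) = n(S2O3^2-)/2 = 5.822 × 10^-4 mol
n(OCl^-) in the aliquot = 5.822 × 10^-4 mol (1:1 ratio)
[OCl^-]_dilute = 5.822 × 10^-4 / 0.009711 = 0.05996 mol/L
[OCl^-]_original = 0.05996 × 100.0/10.23 = 0.5861 mol/L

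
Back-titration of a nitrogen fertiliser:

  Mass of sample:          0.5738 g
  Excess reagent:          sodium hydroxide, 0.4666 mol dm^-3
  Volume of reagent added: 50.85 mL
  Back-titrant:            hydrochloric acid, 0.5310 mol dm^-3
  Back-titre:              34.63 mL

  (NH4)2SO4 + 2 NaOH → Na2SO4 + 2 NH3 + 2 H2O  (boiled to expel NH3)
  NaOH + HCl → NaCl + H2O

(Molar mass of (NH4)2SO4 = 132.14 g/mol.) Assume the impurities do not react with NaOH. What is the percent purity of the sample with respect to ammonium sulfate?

61.47 %

n(NaOH) added = 0.05085 × 0.4666 = 0.02373 mol
n(HCl) used in back-titration = 0.03463 × 0.5310 = 0.01839 mol
n(NaOH) left over = 0.01839 mol (1:1 ratio)
n(NaOH) consumed by analyte = 0.02373 − 0.01839 = 5.338 × 10^-3 mol
From the 1:2 ratio, n((NH4)2SO4) = 1/2 × 5.338 × 10^-3 = 2.669 × 10^-3 mol
mass of (NH4)2SO4 = 2.669 × 10^-3 × 132.14 = 0.3527 g
% (NH4)2SO4 = 0.3527 / 0.5738 × 100 = 61.47 %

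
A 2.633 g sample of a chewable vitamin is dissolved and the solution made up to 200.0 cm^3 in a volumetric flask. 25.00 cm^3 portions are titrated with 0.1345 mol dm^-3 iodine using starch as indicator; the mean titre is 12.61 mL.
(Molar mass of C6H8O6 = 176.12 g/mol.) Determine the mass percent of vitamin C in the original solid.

C6H8O6 + I2 → C6H6O6 + 2 HI
n(I2) per titration = 0.01261 × 0.1345 = 1.696 × 10^-3 mol
n(C6H8O6) in each aliquot = 1.696 × 10^-3 mol (1:1 ratio)
n(C6H8O6) in the whole flask = 1.696 × 10^-3 × 200.0/25.00 = 0.01357 mol
mass of C6H8O6 = 0.01357 × 176.12 = 2.390 g
% C6H8O6 = 2.390 / 2.633 × 100 = 90.76 %

90.76 %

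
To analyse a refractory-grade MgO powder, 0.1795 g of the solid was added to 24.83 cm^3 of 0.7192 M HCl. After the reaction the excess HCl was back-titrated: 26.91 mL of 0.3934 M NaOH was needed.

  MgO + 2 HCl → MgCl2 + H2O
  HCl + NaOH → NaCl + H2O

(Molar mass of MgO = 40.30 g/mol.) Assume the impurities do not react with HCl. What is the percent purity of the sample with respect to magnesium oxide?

81.63 %

n(HCl) added = 0.02483 × 0.7192 = 0.01786 mol
n(NaOH) used in back-titration = 0.02691 × 0.3934 = 0.01059 mol
n(HCl) left over = 0.01059 mol (1:1 ratio)
n(HCl) consumed by analyte = 0.01786 − 0.01059 = 7.271 × 10^-3 mol
From the 1:2 ratio, n(MgO) = 1/2 × 7.271 × 10^-3 = 3.636 × 10^-3 mol
mass of MgO = 3.636 × 10^-3 × 40.30 = 0.1465 g
% MgO = 0.1465 / 0.1795 × 100 = 81.63 %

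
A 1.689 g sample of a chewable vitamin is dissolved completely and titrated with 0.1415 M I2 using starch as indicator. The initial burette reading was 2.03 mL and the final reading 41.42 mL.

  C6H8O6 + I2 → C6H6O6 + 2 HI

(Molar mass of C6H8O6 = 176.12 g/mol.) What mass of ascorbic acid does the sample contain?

n(I2) = 0.03939 L × 0.1415 mol/L = 5.574 × 10^-3 mol
n(C6H8O6) = 5.574 × 10^-3 mol (1:1 ratio)
mass of C6H8O6 = 5.574 × 10^-3 × 176.12 g/mol = 0.9816 g

0.9816 g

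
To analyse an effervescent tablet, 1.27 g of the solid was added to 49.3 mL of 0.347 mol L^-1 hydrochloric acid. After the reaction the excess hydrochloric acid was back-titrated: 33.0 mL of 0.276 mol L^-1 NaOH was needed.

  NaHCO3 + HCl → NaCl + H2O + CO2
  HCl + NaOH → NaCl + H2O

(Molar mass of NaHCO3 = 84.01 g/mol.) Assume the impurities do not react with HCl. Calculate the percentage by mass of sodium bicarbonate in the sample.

52.9 %

n(HCl) added = 0.0493 × 0.347 = 0.0171 mol
n(NaOH) used in back-titration = 0.0330 × 0.276 = 9.11 × 10^-3 mol
n(HCl) left over = 9.11 × 10^-3 mol (1:1 ratio)
n(HCl) consumed by analyte = 0.0171 − 9.11 × 10^-3 = 8.00 × 10^-3 mol
n(NaHCO3) = 8.00 × 10^-3 mol (1:1 ratio)
mass of NaHCO3 = 8.00 × 10^-3 × 84.01 = 0.672 g
% NaHCO3 = 0.672 / 1.27 × 100 = 52.9 %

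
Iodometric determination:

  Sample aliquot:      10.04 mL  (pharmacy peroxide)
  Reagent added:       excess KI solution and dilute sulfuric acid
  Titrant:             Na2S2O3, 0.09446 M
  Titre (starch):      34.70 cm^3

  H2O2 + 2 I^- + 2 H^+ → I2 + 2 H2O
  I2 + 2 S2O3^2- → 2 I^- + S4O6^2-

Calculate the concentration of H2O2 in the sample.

n(S2O3^2-) = 0.03470 × 0.09446 = 3.278 × 10^-3 mol
n(I2) = n(S2O3^2-)/2 = 1.639 × 10^-3 mol
n(H2O2) in the aliquot = 1.639 × 10^-3 mol (1:1 ratio)
[H2O2] = 1.639 × 10^-3 / 0.01004 = 0.1632 mol/L

0.1632 M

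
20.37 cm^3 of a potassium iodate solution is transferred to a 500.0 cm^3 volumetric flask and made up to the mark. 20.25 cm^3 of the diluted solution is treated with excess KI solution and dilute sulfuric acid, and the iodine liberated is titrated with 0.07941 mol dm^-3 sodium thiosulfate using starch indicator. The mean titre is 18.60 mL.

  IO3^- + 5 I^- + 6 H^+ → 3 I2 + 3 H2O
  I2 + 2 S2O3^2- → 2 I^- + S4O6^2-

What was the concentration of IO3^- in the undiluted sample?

0.2984 mol/L

n(S2O3^2-) = 0.01860 × 0.07941 = 1.477 × 10^-3 mol
n(I2) = n(S2O3^2-)/2 = 7.385 × 10^-4 mol
From the 1:3 ratio, n(IO3^-) in the aliquot = 1/3 × 7.385 × 10^-4 = 2.462 × 10^-4 mol
[IO3^-]_dilute = 2.462 × 10^-4 / 0.02025 = 0.01216 mol/L
[IO3^-]_original = 0.01216 × 500.0/20.37 = 0.2984 mol/L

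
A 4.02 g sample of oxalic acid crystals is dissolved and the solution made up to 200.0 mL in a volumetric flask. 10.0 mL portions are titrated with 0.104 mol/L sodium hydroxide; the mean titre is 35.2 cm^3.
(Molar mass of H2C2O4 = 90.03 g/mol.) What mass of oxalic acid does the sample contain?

H2C2O4 + 2 NaOH → Na2C2O4 + 2 H2O
n(NaOH) per titration = 0.0352 × 0.104 = 3.66 × 10^-3 mol
From the 1:2 ratio, n(H2C2O4) in each aliquot = 1/2 × 3.66 × 10^-3 = 1.83 × 10^-3 mol
n(H2C2O4) in the whole flask = 1.83 × 10^-3 × 200.0/10.0 = 0.0366 mol
mass of H2C2O4 = 0.0366 × 90.03 = 3.30 g

3.30 g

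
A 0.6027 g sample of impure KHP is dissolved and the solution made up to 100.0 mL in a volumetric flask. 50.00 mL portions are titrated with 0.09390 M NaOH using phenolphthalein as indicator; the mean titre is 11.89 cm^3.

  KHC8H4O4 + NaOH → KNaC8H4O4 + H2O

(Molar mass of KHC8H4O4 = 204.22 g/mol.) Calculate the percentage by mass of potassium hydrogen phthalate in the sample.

n(NaOH) per titration = 0.01189 × 0.09390 = 1.116 × 10^-3 mol
n(KHC8H4O4) in each aliquot = 1.116 × 10^-3 mol (1:1 ratio)
n(KHC8H4O4) in the whole flask = 1.116 × 10^-3 × 100.0/50.00 = 2.233 × 10^-3 mol
mass of KHC8H4O4 = 2.233 × 10^-3 × 204.22 = 0.4560 g
% KHC8H4O4 = 0.4560 / 0.6027 × 100 = 75.66 %

75.66 %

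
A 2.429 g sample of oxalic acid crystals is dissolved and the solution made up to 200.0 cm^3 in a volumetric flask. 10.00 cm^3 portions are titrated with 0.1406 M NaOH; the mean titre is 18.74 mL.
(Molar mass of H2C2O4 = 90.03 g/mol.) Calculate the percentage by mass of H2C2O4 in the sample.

97.66 %

H2C2O4 + 2 NaOH → Na2C2O4 + 2 H2O
n(NaOH) per titration = 0.01874 × 0.1406 = 2.635 × 10^-3 mol
From the 1:2 ratio, n(H2C2O4) in each aliquot = 1/2 × 2.635 × 10^-3 = 1.317 × 10^-3 mol
n(H2C2O4) in the whole flask = 1.317 × 10^-3 × 200.0/10.00 = 0.02635 mol
mass of H2C2O4 = 0.02635 × 90.03 = 2.372 g
% H2C2O4 = 2.372 / 2.429 × 100 = 97.66 %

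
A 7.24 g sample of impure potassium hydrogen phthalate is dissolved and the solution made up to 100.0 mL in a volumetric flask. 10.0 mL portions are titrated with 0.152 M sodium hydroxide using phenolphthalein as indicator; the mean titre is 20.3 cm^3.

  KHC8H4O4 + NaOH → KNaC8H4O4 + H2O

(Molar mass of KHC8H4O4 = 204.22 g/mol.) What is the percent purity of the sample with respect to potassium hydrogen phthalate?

n(NaOH) per titration = 0.0203 × 0.152 = 3.09 × 10^-3 mol
n(KHC8H4O4) in each aliquot = 3.09 × 10^-3 mol (1:1 ratio)
n(KHC8H4O4) in the whole flask = 3.09 × 10^-3 × 100.0/10.0 = 0.0309 mol
mass of KHC8H4O4 = 0.0309 × 204.22 = 6.30 g
% KHC8H4O4 = 6.30 / 7.24 × 100 = 87.0 %

87.0 %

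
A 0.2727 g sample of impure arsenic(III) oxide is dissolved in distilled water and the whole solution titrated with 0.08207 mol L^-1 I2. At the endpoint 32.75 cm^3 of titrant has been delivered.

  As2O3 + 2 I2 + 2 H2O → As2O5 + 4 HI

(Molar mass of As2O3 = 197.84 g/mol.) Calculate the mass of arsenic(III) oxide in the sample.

n(I2) = 0.03275 L × 0.08207 mol/L = 2.688 × 10^-3 mol
From the 1:2 ratio, n(As2O3) = 1/2 × 2.688 × 10^-3 = 1.344 × 10^-3 mol
mass of As2O3 = 1.344 × 10^-3 × 197.84 g/mol = 0.2659 g

0.2659 g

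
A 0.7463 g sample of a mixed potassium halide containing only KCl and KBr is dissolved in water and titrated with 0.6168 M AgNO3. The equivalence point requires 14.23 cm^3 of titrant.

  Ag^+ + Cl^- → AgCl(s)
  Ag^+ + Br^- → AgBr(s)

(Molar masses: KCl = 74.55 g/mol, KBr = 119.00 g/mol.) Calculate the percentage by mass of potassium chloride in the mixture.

67.01 %

n(AgNO3) = 0.01423 × 0.6168 = 8.777 × 10^-3 mol
Let x = n(KCl), y = n(KBr).
Titrant: 1x + 1y = 8.777 × 10^-3;  mass: 74.55x + 119.00y = 0.7463
Solving, x = 6.708 × 10^-3 mol, y = 2.069 × 10^-3 mol
mass of KCl = 6.708 × 10^-3 × 74.55 = 0.5001 g
% KCl = 0.5001 / 0.7463 × 100 = 67.01 %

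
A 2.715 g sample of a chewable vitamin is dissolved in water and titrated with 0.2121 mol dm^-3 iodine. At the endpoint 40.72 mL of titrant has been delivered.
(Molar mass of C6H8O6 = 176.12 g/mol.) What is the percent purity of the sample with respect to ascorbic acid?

C6H8O6 + I2 → C6H6O6 + 2 HI
n(I2) = 0.04072 L × 0.2121 mol/L = 8.637 × 10^-3 mol
n(C6H8O6) = 8.637 × 10^-3 mol (1:1 ratio)
mass of C6H8O6 = 8.637 × 10^-3 × 176.12 g/mol = 1.521 g
% C6H8O6 = 1.521 / 2.715 × 100 = 56.03 %

56.03 %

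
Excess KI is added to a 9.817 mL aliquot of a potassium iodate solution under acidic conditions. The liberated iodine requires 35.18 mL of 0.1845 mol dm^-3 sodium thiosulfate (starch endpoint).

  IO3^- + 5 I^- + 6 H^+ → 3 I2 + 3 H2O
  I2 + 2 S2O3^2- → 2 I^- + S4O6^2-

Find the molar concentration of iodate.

n(S2O3^2-) = 0.03518 × 0.1845 = 6.491 × 10^-3 mol
n(I2) = n(S2O3^2-)/2 = 3.245 × 10^-3 mol
From the 1:3 ratio, n(IO3^-) in the aliquot = 1/3 × 3.245 × 10^-3 = 1.082 × 10^-3 mol
[IO3^-] = 1.082 × 10^-3 / 0.009817 = 0.1102 mol/L

0.1102 mol/L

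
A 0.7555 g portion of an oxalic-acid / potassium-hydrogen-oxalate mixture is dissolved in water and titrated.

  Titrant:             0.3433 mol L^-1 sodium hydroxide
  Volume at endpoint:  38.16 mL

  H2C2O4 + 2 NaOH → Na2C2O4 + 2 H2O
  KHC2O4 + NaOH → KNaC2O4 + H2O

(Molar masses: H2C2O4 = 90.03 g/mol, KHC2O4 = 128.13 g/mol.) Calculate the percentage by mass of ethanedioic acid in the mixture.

n(NaOH) = 0.03816 × 0.3433 = 0.01310 mol
Let x = n(H2C2O4), y = n(KHC2O4).
Titrant: 2x + 1y = 0.01310;  mass: 90.03x + 128.13y = 0.7555
Solving, x = 5.553 × 10^-3 mol, y = 1.995 × 10^-3 mol
mass of H2C2O4 = 5.553 × 10^-3 × 90.03 = 0.4999 g
% H2C2O4 = 0.4999 / 0.7555 × 100 = 66.17 %

66.17 %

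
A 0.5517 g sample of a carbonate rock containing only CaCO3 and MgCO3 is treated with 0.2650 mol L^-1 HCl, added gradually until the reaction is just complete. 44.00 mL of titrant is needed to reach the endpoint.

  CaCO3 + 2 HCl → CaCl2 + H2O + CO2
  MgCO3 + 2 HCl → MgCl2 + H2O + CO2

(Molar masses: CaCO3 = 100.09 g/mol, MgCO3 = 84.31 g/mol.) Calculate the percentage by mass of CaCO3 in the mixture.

n(HCl) = 0.04400 × 0.2650 = 0.01166 mol
Let x = n(CaCO3), y = n(MgCO3).
Titrant: 2x + 2y = 0.01166;  mass: 100.09x + 84.31y = 0.5517
Solving, x = 3.813 × 10^-3 mol, y = 2.017 × 10^-3 mol
mass of CaCO3 = 3.813 × 10^-3 × 100.09 = 0.3817 g
% CaCO3 = 0.3817 / 0.5517 × 100 = 69.18 %

69.18 %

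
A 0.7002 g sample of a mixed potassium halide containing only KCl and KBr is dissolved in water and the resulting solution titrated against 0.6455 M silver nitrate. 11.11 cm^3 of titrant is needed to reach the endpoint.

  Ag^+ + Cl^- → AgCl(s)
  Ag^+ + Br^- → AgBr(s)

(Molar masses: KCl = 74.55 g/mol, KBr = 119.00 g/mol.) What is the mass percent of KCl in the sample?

n(AgNO3) = 0.01111 × 0.6455 = 7.172 × 10^-3 mol
Let x = n(KCl), y = n(KBr).
Titrant: 1x + 1y = 7.172 × 10^-3;  mass: 74.55x + 119.00y = 0.7002
Solving, x = 3.447 × 10^-3 mol, y = 3.725 × 10^-3 mol
mass of KCl = 3.447 × 10^-3 × 74.55 = 0.2570 g
% KCl = 0.2570 / 0.7002 × 100 = 36.70 %

36.70 %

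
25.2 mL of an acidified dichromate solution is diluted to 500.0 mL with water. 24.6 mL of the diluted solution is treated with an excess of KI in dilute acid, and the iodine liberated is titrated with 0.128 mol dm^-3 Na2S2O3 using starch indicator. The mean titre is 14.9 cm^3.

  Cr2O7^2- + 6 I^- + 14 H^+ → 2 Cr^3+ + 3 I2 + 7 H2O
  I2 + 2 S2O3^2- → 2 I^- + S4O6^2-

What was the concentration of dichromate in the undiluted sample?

0.256 mol/L

n(S2O3^2-) = 0.0149 × 0.128 = 1.91 × 10^-3 mol
n(I2) = n(S2O3^2-)/2 = 9.54 × 10^-4 mol
From the 1:3 ratio, n(Cr2O7^2-) in the aliquot = 1/3 × 9.54 × 10^-4 = 3.18 × 10^-4 mol
[Cr2O7^2-]_dilute = 3.18 × 10^-4 / 0.0246 = 0.0129 mol/L
[Cr2O7^2-]_original = 0.0129 × 500.0/25.2 = 0.256 mol/L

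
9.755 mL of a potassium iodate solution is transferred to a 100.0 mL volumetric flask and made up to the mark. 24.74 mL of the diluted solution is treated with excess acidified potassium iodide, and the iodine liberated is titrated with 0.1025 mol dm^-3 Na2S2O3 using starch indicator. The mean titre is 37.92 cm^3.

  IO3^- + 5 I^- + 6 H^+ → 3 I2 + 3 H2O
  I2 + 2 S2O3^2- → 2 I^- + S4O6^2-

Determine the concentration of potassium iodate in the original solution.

n(S2O3^2-) = 0.03792 × 0.1025 = 3.887 × 10^-3 mol
n(I2) = n(S2O3^2-)/2 = 1.943 × 10^-3 mol
From the 1:3 ratio, n(IO3^-) in the aliquot = 1/3 × 1.943 × 10^-3 = 6.478 × 10^-4 mol
[IO3^-]_dilute = 6.478 × 10^-4 / 0.02474 = 0.02618 mol/L
[IO3^-]_original = 0.02618 × 100.0/9.755 = 0.2684 mol/L

0.2684 mol/L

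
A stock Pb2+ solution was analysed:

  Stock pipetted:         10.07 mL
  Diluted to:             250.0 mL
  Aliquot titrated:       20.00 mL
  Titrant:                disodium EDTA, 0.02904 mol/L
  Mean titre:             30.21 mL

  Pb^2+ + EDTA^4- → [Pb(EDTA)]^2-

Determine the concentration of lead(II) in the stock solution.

1.089 mol/L

n(EDTA) = 0.03021 × 0.02904 = 8.773 × 10^-4 mol
n(Pb2+) in the aliquot = 8.773 × 10^-4 mol (1:1 ratio)
[Pb2+]_dilute = 8.773 × 10^-4 / 0.02000 = 0.04386 mol/L
Dilution factor = 250.0 / 10.07 = 24.83
[Pb2+]_stock = 0.04386 × 24.83 = 1.089 mol/L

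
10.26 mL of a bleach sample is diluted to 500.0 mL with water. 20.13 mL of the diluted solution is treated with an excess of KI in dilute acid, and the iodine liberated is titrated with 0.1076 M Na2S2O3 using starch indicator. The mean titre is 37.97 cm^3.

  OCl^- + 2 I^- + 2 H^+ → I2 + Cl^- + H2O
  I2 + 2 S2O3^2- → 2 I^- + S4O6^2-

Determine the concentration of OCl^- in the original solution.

4.945 M

n(S2O3^2-) = 0.03797 × 0.1076 = 4.086 × 10^-3 mol
n(I2) = n(S2O3^2-)/2 = 2.043 × 10^-3 mol
n(OCl^-) in the aliquot = 2.043 × 10^-3 mol (1:1 ratio)
[OCl^-]_dilute = 2.043 × 10^-3 / 0.02013 = 0.1015 mol/L
[OCl^-]_original = 0.1015 × 500.0/10.26 = 4.945 mol/L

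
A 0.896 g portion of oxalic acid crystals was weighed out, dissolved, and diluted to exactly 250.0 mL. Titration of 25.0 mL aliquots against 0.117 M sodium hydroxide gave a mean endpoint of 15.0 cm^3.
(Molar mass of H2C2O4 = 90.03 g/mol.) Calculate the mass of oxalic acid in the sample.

H2C2O4 + 2 NaOH → Na2C2O4 + 2 H2O
n(NaOH) per titration = 0.0150 × 0.117 = 1.76 × 10^-3 mol
From the 1:2 ratio, n(H2C2O4) in each aliquot = 1/2 × 1.76 × 10^-3 = 8.78 × 10^-4 mol
n(H2C2O4) in the whole flask = 8.78 × 10^-4 × 250.0/25.0 = 8.78 × 10^-3 mol
mass of H2C2O4 = 8.78 × 10^-3 × 90.03 = 0.790 g

0.790 g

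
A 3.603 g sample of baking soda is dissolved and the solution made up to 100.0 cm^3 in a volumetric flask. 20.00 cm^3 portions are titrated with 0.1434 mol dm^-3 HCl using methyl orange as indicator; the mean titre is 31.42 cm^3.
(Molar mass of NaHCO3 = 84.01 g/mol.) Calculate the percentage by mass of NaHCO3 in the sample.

52.53 %

NaHCO3 + HCl → NaCl + H2O + CO2
n(HCl) per titration = 0.03142 × 0.1434 = 4.506 × 10^-3 mol
n(NaHCO3) in each aliquot = 4.506 × 10^-3 mol (1:1 ratio)
n(NaHCO3) in the whole flask = 4.506 × 10^-3 × 100.0/20.00 = 0.02253 mol
mass of NaHCO3 = 0.02253 × 84.01 = 1.893 g
% NaHCO3 = 1.893 / 3.603 × 100 = 52.53 %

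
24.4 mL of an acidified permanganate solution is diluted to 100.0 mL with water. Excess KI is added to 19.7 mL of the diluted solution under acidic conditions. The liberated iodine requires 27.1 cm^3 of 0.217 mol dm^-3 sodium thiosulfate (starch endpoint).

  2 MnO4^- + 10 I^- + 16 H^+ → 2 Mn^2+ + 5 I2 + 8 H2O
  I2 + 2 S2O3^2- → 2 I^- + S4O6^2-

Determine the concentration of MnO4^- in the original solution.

n(S2O3^2-) = 0.0271 × 0.217 = 5.88 × 10^-3 mol
n(I2) = n(S2O3^2-)/2 = 2.94 × 10^-3 mol
From the 2:5 ratio, n(MnO4^-) in the aliquot = 2/5 × 2.94 × 10^-3 = 1.18 × 10^-3 mol
[MnO4^-]_dilute = 1.18 × 10^-3 / 0.0197 = 0.0597 mol/L
[MnO4^-]_original = 0.0597 × 100.0/24.4 = 0.245 mol/L

0.245 mol/L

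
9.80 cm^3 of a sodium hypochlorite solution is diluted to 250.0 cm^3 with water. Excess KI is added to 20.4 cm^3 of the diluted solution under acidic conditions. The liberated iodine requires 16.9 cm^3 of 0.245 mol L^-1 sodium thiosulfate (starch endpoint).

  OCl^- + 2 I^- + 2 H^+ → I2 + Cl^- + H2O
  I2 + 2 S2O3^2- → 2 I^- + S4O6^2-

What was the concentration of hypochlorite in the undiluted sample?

2.59 mol/L

n(S2O3^2-) = 0.0169 × 0.245 = 4.14 × 10^-3 mol
n(I2) = n(S2O3^2-)/2 = 2.07 × 10^-3 mol
n(OCl^-) in the aliquot = 2.07 × 10^-3 mol (1:1 ratio)
[OCl^-]_dilute = 2.07 × 10^-3 / 0.0204 = 0.101 mol/L
[OCl^-]_original = 0.101 × 250.0/9.80 = 2.59 mol/L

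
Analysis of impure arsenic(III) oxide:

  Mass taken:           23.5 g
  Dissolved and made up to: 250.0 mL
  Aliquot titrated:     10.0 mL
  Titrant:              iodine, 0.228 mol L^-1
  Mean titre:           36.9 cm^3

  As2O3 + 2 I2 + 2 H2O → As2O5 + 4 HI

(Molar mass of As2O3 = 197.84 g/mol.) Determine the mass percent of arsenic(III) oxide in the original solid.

n(I2) per titration = 0.0369 × 0.228 = 8.41 × 10^-3 mol
From the 1:2 ratio, n(As2O3) in each aliquot = 1/2 × 8.41 × 10^-3 = 4.21 × 10^-3 mol
n(As2O3) in the whole flask = 4.21 × 10^-3 × 250.0/10.0 = 0.105 mol
mass of As2O3 = 0.105 × 197.84 = 20.8 g
% As2O3 = 20.8 / 23.5 × 100 = 88.5 %

88.5 %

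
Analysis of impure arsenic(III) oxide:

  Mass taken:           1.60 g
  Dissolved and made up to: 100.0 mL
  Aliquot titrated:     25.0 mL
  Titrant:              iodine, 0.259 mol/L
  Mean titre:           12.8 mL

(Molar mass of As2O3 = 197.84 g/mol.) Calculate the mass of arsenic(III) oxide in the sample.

1.31 g

As2O3 + 2 I2 + 2 H2O → As2O5 + 4 HI
n(I2) per titration = 0.0128 × 0.259 = 3.32 × 10^-3 mol
From the 1:2 ratio, n(As2O3) in each aliquot = 1/2 × 3.32 × 10^-3 = 1.66 × 10^-3 mol
n(As2O3) in the whole flask = 1.66 × 10^-3 × 100.0/25.0 = 6.63 × 10^-3 mol
mass of As2O3 = 6.63 × 10^-3 × 197.84 = 1.31 g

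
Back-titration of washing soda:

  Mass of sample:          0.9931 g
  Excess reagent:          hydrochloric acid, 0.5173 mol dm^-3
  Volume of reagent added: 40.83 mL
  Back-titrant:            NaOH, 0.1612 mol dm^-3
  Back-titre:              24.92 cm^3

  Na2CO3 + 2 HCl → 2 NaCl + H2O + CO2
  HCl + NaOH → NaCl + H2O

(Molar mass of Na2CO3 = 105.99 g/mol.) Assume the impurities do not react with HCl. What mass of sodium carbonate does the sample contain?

0.9064 g

n(HCl) added = 0.04083 × 0.5173 = 0.02112 mol
n(NaOH) used in back-titration = 0.02492 × 0.1612 = 4.017 × 10^-3 mol
n(HCl) left over = 4.017 × 10^-3 mol (1:1 ratio)
n(HCl) consumed by analyte = 0.02112 − 4.017 × 10^-3 = 0.01710 mol
From the 1:2 ratio, n(Na2CO3) = 1/2 × 0.01710 = 8.552 × 10^-3 mol
mass of Na2CO3 = 8.552 × 10^-3 × 105.99 = 0.9064 g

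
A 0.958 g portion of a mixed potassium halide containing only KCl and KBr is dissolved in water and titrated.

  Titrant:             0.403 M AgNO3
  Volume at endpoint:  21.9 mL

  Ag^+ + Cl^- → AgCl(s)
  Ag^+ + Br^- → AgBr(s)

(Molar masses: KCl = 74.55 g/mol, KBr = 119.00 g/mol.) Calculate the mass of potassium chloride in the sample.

n(AgNO3) = 0.0219 × 0.403 = 8.83 × 10^-3 mol
Let x = n(KCl), y = n(KBr).
Titrant: 1x + 1y = 8.83 × 10^-3;  mass: 74.55x + 119.00y = 0.958
Solving, x = 2.08 × 10^-3 mol, y = 6.75 × 10^-3 mol
mass of KCl = 2.08 × 10^-3 × 74.55 = 0.155 g

0.155 g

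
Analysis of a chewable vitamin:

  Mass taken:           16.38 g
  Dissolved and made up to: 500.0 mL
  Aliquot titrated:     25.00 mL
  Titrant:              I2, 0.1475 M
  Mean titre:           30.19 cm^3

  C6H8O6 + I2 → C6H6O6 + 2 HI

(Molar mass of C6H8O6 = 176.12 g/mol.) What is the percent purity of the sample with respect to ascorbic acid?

95.76 %

n(I2) per titration = 0.03019 × 0.1475 = 4.453 × 10^-3 mol
n(C6H8O6) in each aliquot = 4.453 × 10^-3 mol (1:1 ratio)
n(C6H8O6) in the whole flask = 4.453 × 10^-3 × 500.0/25.00 = 0.08906 mol
mass of C6H8O6 = 0.08906 × 176.12 = 15.69 g
% C6H8O6 = 15.69 / 16.38 × 100 = 95.76 %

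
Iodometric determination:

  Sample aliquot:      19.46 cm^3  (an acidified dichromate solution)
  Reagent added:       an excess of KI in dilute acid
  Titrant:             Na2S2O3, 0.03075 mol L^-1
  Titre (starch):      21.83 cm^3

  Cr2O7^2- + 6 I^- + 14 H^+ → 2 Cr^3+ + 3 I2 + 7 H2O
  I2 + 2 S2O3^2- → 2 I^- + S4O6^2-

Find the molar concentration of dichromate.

n(S2O3^2-) = 0.02183 × 0.03075 = 6.713 × 10^-4 mol
n(I2) = n(S2O3^2-)/2 = 3.356 × 10^-4 mol
From the 1:3 ratio, n(Cr2O7^2-) in the aliquot = 1/3 × 3.356 × 10^-4 = 1.119 × 10^-4 mol
[Cr2O7^2-] = 1.119 × 10^-4 / 0.01946 = 0.005749 mol/L

0.005749 mol/L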